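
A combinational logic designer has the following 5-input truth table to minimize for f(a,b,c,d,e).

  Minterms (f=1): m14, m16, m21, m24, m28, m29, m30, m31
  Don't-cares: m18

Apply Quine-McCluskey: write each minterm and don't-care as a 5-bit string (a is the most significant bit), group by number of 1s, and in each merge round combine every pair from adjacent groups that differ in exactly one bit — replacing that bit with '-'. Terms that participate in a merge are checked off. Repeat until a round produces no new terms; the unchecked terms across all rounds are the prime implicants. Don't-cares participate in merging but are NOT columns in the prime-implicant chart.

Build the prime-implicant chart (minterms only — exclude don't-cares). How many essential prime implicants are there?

Round 0: 01110✓ 10000✓ 10010✓ 10101✓ 11000✓ 11100✓ 11101✓ 11110✓ 11111✓
Round 1: -1110 1-000 1-101 100-0 11-00 111-0✓ 111-1✓ 1110-✓ 1111-✓
Round 2: 111--
PIs = {-1110, 1-000, 1-101, 100-0, 11-00, 111--}
Coverage chart:
  m14: -1110 ←essential
  m16: 1-000,100-0
  m21: 1-101 ←essential
  m24: 1-000,11-00
  m28: 11-00,111--
  m29: 1-101,111--
  m30: -1110,111--
  m31: 111-- ←essential
Essential: -1110, 1-101, 111--

3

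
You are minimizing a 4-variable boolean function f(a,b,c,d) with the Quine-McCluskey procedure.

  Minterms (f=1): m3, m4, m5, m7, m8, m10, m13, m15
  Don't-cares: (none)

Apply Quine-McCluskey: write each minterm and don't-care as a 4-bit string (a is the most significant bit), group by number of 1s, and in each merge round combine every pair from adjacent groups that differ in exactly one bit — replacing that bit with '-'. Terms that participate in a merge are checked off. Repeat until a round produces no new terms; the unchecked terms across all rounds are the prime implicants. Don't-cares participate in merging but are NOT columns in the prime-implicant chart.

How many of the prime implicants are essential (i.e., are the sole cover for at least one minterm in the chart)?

Round 0: 0011✓ 0100✓ 0101✓ 0111✓ 1000✓ 1010✓ 1101✓ 1111✓
Round 1: -101✓ -111✓ 0-11 01-1✓ 010- 10-0 11-1✓
Round 2: -1-1
PIs = {-1-1, 0-11, 010-, 10-0}
Coverage chart:
  m3: 0-11 ←essential
  m4: 010- ←essential
  m5: -1-1,010-
  m7: -1-1,0-11
  m8: 10-0 ←essential
  m10: 10-0 ←essential
  m13: -1-1 ←essential
  m15: -1-1 ←essential
Essential: -1-1, 0-11, 010-, 10-0

4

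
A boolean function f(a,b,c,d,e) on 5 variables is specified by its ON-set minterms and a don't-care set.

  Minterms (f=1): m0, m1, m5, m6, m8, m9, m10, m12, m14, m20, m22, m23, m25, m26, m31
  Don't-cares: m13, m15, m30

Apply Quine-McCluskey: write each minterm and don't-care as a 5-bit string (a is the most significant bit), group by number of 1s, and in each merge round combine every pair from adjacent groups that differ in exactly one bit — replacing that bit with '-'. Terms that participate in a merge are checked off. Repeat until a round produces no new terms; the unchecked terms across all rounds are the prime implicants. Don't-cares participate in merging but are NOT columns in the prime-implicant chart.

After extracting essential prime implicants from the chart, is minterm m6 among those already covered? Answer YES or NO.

size-2^0 implicants → 00000(✓)  00001(✓)  00101(✓)  00110(✓)  01000(✓)  01001(✓)  01010(✓)  01100(✓)  01101(✓)  01110(✓)  01111(✓)  10100(✓)  10110(✓)  10111(✓)  11001(✓)  11010(✓)  11110(✓)  11111(✓)
size-2^1 implicants → -0110(✓)  -1001  -1010(✓)  -1110(✓)  -1111(✓)  0-000(✓)  0-001(✓)  0-101(✓)  0-110(✓)  00-01(✓)  0000-(✓)  01-00(✓)  01-01(✓)  01-10(✓)  010-0(✓)  0100-(✓)  011-0(✓)  011-1(✓)  0110-(✓)  0111-(✓)  1-110(✓)  1-111(✓)  101-0  1011-(✓)  11-10(✓)  1111-(✓)
size-2^2 implicants → --110  -1-10  -111-  0--01  0-00-  01--0  01-0-  011--  1-11-
Unchecked terms (primes): --110, -1-10, -1001, -111-, 0--01, 0-00-, 01--0, 01-0-, 011--, 1-11-, 101-0
Minterm coverage:
  m0 ⊆ 0-00- [E]
  m1 ⊆ 0--01,0-00-
  m5 ⊆ 0--01 [E]
  m6 ⊆ --110 [E]
  m8 ⊆ 0-00-,01--0,01-0-
  m9 ⊆ -1001,0--01,0-00-,01-0-
  m10 ⊆ -1-10,01--0
  m12 ⊆ 01--0,01-0-,011--
  m14 ⊆ --110,-1-10,-111-,01--0,011--
  m20 ⊆ 101-0 [E]
  m22 ⊆ --110,1-11-,101-0
  m23 ⊆ 1-11- [E]
  m25 ⊆ -1001 [E]
  m26 ⊆ -1-10 [E]
  m31 ⊆ -111-,1-11-
E = {--110, -1-10, -1001, 0--01, 0-00-, 1-11-, 101-0}

YES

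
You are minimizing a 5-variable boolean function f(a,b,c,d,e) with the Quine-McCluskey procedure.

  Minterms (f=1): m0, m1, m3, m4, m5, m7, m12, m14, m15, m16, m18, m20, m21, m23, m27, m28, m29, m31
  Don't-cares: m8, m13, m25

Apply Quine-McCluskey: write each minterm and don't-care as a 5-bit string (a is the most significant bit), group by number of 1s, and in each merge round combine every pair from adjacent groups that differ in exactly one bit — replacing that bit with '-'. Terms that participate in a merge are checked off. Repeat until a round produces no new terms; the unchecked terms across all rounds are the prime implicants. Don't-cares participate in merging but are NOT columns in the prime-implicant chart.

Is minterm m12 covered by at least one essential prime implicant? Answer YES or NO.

YES

[col 0] 00000*, 00001*, 00011*, 00100*, 00101*, 00111*, 01000*, 01100*, 01101*, 01110*, 01111*, 10000*, 10010*, 10100*, 10101*, 10111*, 11001*, 11011*, 11100*, 11101*, 11111*
[col 1] -0000*, -0100*, -0101*, -0111*, -1100*, -1101*, -1111*, 0-000*, 0-100*, 0-101*, 0-111*, 00-00*, 00-01*, 00-11*, 000-1*, 0000-*, 001-1*, 0010-*, 01-00*, 011-0*, 011-1*, 0110-*, 0111-*, 1-100*, 1-101*, 1-111*, 10-00*, 100-0, 101-1*, 1010-*, 11-01*, 11-11*, 110-1*, 111-1*, 1110-*
[col 2] --100*, --101*, --111*, -0-00, -01-1*, -010-*, -11-1*, -110-*, 0--00, 0-1-1*, 0-10-*, 00--1, 00-0-, 011--, 1-1-1*, 1-10-*, 11--1
[col 3] --1-1, --10-
Prime implicants: --1-1, --10-, -0-00, 0--00, 00--1, 00-0-, 011--, 100-0, 11--1
PI chart (minterm → PIs covering it):
  0 | -0-00,0--00,00-0-
  1 | 00--1,00-0-
  3 | 00--1  (sole → essential)
  4 | --10-,-0-00,0--00,00-0-
  5 | --1-1,--10-,00--1,00-0-
  7 | --1-1,00--1
  12 | --10-,0--00,011--
  14 | 011--  (sole → essential)
  15 | --1-1,011--
  16 | -0-00,100-0
  18 | 100-0  (sole → essential)
  20 | --10-,-0-00
  21 | --1-1,--10-
  23 | --1-1  (sole → essential)
  27 | 11--1  (sole → essential)
  28 | --10-  (sole → essential)
  29 | --1-1,--10-,11--1
  31 | --1-1,11--1
Essential prime implicants: --1-1, --10-, 00--1, 011--, 100-0, 11--1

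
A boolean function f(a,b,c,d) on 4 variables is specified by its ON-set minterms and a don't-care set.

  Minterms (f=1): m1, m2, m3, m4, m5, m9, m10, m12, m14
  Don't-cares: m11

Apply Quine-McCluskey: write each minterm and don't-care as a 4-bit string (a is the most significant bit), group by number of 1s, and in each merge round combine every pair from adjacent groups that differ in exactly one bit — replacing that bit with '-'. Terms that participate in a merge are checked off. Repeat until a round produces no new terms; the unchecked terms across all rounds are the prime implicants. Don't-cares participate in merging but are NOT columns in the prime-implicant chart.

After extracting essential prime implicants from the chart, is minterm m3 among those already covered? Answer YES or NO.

YES

size-2^0 implicants → 0001(✓)  0010(✓)  0011(✓)  0100(✓)  0101(✓)  1001(✓)  1010(✓)  1011(✓)  1100(✓)  1110(✓)
size-2^1 implicants → -001(✓)  -010(✓)  -011(✓)  -100  0-01  00-1(✓)  001-(✓)  010-  1-10  10-1(✓)  101-(✓)  11-0
size-2^2 implicants → -0-1  -01-
Unchecked terms (primes): -0-1, -01-, -100, 0-01, 010-, 1-10, 11-0
Minterm coverage:
  m1 ⊆ -0-1,0-01
  m2 ⊆ -01- [E]
  m3 ⊆ -0-1,-01-
  m4 ⊆ -100,010-
  m5 ⊆ 0-01,010-
  m9 ⊆ -0-1 [E]
  m10 ⊆ -01-,1-10
  m12 ⊆ -100,11-0
  m14 ⊆ 1-10,11-0
E = {-0-1, -01-}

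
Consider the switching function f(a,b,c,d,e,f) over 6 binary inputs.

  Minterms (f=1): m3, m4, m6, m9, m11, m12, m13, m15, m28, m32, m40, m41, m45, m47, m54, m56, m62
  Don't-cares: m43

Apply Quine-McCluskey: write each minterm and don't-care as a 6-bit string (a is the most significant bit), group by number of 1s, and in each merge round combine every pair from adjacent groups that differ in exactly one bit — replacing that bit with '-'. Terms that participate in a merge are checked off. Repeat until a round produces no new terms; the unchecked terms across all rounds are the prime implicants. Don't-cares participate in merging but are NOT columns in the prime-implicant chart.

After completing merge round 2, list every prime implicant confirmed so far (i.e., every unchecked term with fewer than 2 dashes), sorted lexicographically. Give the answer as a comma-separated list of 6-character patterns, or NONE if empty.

0-1100, 00-011, 00-100, 0001-0, 00110-, 1-1000, 10-000, 10100-, 11-110

size-2^0 implicants → 000011(✓)  000100(✓)  000110(✓)  001001(✓)  001011(✓)  001100(✓)  001101(✓)  001111(✓)  011100(✓)  100000(✓)  101000(✓)  101001(✓)  101011(✓)  101101(✓)  101111(✓)  110110(✓)  111000(✓)  111110(✓)
size-2^1 implicants → -01001(✓)  -01011(✓)  -01101(✓)  -01111(✓)  0-1100  00-011  00-100  0001-0  001-01(✓)  001-11(✓)  0010-1(✓)  0011-1(✓)  00110-  1-1000  10-000  101-01(✓)  101-11(✓)  1010-1(✓)  10100-  1011-1(✓)  11-110
size-2^2 implicants → -01-01(✓)  -01-11(✓)  -010-1(✓)  -011-1(✓)  001--1(✓)  101--1(✓)
size-2^3 implicants → -01--1
Unchecked terms (primes): -01--1, 0-1100, 00-011, 00-100, 0001-0, 00110-, 1-1000, 10-000, 10100-, 11-110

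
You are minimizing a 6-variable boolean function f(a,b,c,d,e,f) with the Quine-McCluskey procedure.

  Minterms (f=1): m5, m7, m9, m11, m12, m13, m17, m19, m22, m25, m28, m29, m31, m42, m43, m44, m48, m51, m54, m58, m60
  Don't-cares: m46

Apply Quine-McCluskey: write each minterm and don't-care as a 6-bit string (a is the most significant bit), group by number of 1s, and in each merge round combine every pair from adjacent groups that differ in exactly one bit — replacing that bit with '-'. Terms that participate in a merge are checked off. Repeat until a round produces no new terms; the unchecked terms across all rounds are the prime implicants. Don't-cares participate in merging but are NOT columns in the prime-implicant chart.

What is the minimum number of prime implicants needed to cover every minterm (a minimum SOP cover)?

10

[col 0] 000101*, 000111*, 001001*, 001011*, 001100*, 001101*, 010001*, 010011*, 010110*, 011001*, 011100*, 011101*, 011111*, 101010*, 101011*, 101100*, 101110*, 110000, 110011*, 110110*, 111010*, 111100*
[col 1] -01011, -01100*, -10011, -10110, -11100*, 0-1001*, 0-1100*, 0-1101*, 00-101, 0001-1, 001-01*, 0010-1, 00110-*, 01-001, 0100-1, 011-01*, 0111-1, 01110-*, 1-1010, 1-1100*, 101-10, 10101-, 1011-0
[col 2] --1100, 0-1-01, 0-110-
Prime implicants: --1100, -01011, -10011, -10110, 0-1-01, 0-110-, 00-101, 0001-1, 0010-1, 01-001, 0100-1, 0111-1, 1-1010, 101-10, 10101-, 1011-0, 110000
PI chart (minterm → PIs covering it):
  5 | 00-101,0001-1
  7 | 0001-1  (sole → essential)
  9 | 0-1-01,0010-1
  11 | -01011,0010-1
  12 | --1100,0-110-
  13 | 0-1-01,0-110-,00-101
  17 | 01-001,0100-1
  19 | -10011,0100-1
  22 | -10110  (sole → essential)
  25 | 0-1-01,01-001
  28 | --1100,0-110-
  29 | 0-1-01,0-110-,0111-1
  31 | 0111-1  (sole → essential)
  42 | 1-1010,101-10,10101-
  43 | -01011,10101-
  44 | --1100,1011-0
  48 | 110000  (sole → essential)
  51 | -10011  (sole → essential)
  54 | -10110  (sole → essential)
  58 | 1-1010  (sole → essential)
  60 | --1100  (sole → essential)
Essential prime implicants: --1100, -10011, -10110, 0001-1, 0111-1, 1-1010, 110000
Petrick residual → -01011, 0-1-01, 01-001
Minimum SOP uses 10 PIs: cde'f' + b'cd'ef + bc'd'ef + bc'def' + a'ce'f + a'b'c'df + a'bd'e'f + a'bcdf + acd'ef' + abc'd'e'f'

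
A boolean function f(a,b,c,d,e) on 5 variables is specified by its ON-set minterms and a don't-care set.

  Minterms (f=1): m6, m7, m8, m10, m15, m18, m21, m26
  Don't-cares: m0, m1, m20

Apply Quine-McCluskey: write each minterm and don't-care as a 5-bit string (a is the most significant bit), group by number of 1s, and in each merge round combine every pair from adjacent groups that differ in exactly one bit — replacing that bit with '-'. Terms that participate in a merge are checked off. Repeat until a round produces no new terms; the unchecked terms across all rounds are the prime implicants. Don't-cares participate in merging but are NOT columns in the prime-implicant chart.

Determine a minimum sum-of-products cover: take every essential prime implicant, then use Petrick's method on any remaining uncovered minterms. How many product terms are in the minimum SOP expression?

5

Round 0: 00000✓ 00001✓ 00110✓ 00111✓ 01000✓ 01010✓ 01111✓ 10010✓ 10100✓ 10101✓ 11010✓
Round 1: -1010 0-000 0-111 0000- 0011- 010-0 1-010 1010-
PIs = {-1010, 0-000, 0-111, 0000-, 0011-, 010-0, 1-010, 1010-}
Coverage chart:
  m6: 0011- ←essential
  m7: 0-111,0011-
  m8: 0-000,010-0
  m10: -1010,010-0
  m15: 0-111 ←essential
  m18: 1-010 ←essential
  m21: 1010- ←essential
  m26: -1010,1-010
Essential: 0-111, 0011-, 1-010, 1010-
Petrick residual → 010-0
Min cover (5 terms): a'cde + a'b'cd + a'bc'e' + ac'de' + ab'cd'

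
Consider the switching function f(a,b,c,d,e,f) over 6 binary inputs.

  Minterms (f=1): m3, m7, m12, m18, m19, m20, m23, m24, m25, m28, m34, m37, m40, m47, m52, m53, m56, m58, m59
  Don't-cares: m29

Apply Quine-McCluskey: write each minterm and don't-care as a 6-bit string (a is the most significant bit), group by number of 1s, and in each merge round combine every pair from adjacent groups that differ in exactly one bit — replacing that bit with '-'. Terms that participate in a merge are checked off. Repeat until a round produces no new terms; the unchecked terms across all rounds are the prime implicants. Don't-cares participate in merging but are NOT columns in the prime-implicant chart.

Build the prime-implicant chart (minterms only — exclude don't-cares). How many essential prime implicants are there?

size-2^0 implicants → 000011(✓)  000111(✓)  001100(✓)  010010(✓)  010011(✓)  010100(✓)  010111(✓)  011000(✓)  011001(✓)  011100(✓)  011101(✓)  100010  100101(✓)  101000(✓)  101111  110100(✓)  110101(✓)  111000(✓)  111010(✓)  111011(✓)
size-2^1 implicants → -10100  -11000  0-0011(✓)  0-0111(✓)  0-1100  000-11(✓)  01-100  010-11(✓)  01001-  011-00(✓)  011-01(✓)  01100-(✓)  01110-(✓)  1-0101  1-1000  11010-  1110-0  11101-
size-2^2 implicants → 0-0-11  011-0-
Unchecked terms (primes): -10100, -11000, 0-0-11, 0-1100, 01-100, 01001-, 011-0-, 1-0101, 1-1000, 100010, 101111, 11010-, 1110-0, 11101-
Minterm coverage:
  m3 ⊆ 0-0-11 [E]
  m7 ⊆ 0-0-11 [E]
  m12 ⊆ 0-1100 [E]
  m18 ⊆ 01001- [E]
  m19 ⊆ 0-0-11,01001-
  m20 ⊆ -10100,01-100
  m23 ⊆ 0-0-11 [E]
  m24 ⊆ -11000,011-0-
  m25 ⊆ 011-0- [E]
  m28 ⊆ 0-1100,01-100,011-0-
  m34 ⊆ 100010 [E]
  m37 ⊆ 1-0101 [E]
  m40 ⊆ 1-1000 [E]
  m47 ⊆ 101111 [E]
  m52 ⊆ -10100,11010-
  m53 ⊆ 1-0101,11010-
  m56 ⊆ -11000,1-1000,1110-0
  m58 ⊆ 1110-0,11101-
  m59 ⊆ 11101- [E]
E = {0-0-11, 0-1100, 01001-, 011-0-, 1-0101, 1-1000, 100010, 101111, 11101-}

9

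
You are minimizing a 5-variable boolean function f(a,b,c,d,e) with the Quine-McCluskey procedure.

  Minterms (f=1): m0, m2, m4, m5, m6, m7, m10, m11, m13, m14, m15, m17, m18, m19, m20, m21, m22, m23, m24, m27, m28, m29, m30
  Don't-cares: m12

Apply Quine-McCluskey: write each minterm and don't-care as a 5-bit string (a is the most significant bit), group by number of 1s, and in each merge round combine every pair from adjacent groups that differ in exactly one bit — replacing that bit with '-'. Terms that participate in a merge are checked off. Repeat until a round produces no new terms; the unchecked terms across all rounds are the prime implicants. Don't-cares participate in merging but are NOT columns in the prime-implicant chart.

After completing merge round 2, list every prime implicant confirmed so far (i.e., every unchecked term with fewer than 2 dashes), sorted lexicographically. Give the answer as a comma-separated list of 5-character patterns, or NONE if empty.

[col 0] 00000*, 00010*, 00100*, 00101*, 00110*, 00111*, 01010*, 01011*, 01100*, 01101*, 01110*, 01111*, 10001*, 10010*, 10011*, 10100*, 10101*, 10110*, 10111*, 11000*, 11011*, 11100*, 11101*, 11110*
[col 1] -0010*, -0100*, -0101*, -0110*, -0111*, -1011, -1100*, -1101*, -1110*, 0-010*, 0-100*, 0-101*, 0-110*, 0-111*, 00-00*, 00-10*, 000-0*, 001-0*, 001-1*, 0010-*, 0011-*, 01-10*, 01-11*, 0101-*, 011-0*, 011-1*, 0110-*, 0111-*, 1-011, 1-100*, 1-101*, 1-110*, 10-01*, 10-10*, 10-11*, 100-1*, 1001-*, 101-0*, 101-1*, 1010-*, 1011-*, 11-00, 111-0*, 1110-*
[col 2] --100*, --101*, --110*, -0-10, -01-0*, -01-1*, -010-*, -011-*, -11-0*, -110-*, 0--10, 0-1-0*, 0-1-1*, 0-10-*, 0-11-*, 00--0, 001--*, 01-1-, 011--*, 1-1-0*, 1-10-*, 10--1, 10-1-, 101--*
[col 3] --1-0, --10-, -01--, 0-1--
Prime implicants: --1-0, --10-, -0-10, -01--, -1011, 0--10, 0-1--, 00--0, 01-1-, 1-011, 10--1, 10-1-, 11-00

-1011, 1-011, 11-00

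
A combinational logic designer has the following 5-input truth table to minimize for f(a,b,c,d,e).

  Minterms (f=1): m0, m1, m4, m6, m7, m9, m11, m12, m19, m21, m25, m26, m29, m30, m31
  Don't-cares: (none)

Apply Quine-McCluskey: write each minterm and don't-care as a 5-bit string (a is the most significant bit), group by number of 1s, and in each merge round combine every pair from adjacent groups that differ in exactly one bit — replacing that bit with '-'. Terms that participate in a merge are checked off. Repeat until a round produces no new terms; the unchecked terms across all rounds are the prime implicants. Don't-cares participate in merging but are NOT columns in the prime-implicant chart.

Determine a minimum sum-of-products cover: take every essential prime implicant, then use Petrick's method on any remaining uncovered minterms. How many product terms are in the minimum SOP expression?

size-2^0 implicants → 00000(✓)  00001(✓)  00100(✓)  00110(✓)  00111(✓)  01001(✓)  01011(✓)  01100(✓)  10011  10101(✓)  11001(✓)  11010(✓)  11101(✓)  11110(✓)  11111(✓)
size-2^1 implicants → -1001  0-001  0-100  00-00  0000-  001-0  0011-  010-1  1-101  11-01  11-10  111-1  1111-
Unchecked terms (primes): -1001, 0-001, 0-100, 00-00, 0000-, 001-0, 0011-, 010-1, 1-101, 10011, 11-01, 11-10, 111-1, 1111-
Minterm coverage:
  m0 ⊆ 00-00,0000-
  m1 ⊆ 0-001,0000-
  m4 ⊆ 0-100,00-00,001-0
  m6 ⊆ 001-0,0011-
  m7 ⊆ 0011- [E]
  m9 ⊆ -1001,0-001,010-1
  m11 ⊆ 010-1 [E]
  m12 ⊆ 0-100 [E]
  m19 ⊆ 10011 [E]
  m21 ⊆ 1-101 [E]
  m25 ⊆ -1001,11-01
  m26 ⊆ 11-10 [E]
  m29 ⊆ 1-101,11-01,111-1
  m30 ⊆ 11-10,1111-
  m31 ⊆ 111-1,1111-
E = {0-100, 0011-, 010-1, 1-101, 10011, 11-10}
Petrick residual → -1001, 0000-, 111-1
Cover = bc'd'e + a'cd'e' + a'b'c'd' + a'b'cd + a'bc'e + acd'e + ab'c'de + abde' + abce  |cover|=9

9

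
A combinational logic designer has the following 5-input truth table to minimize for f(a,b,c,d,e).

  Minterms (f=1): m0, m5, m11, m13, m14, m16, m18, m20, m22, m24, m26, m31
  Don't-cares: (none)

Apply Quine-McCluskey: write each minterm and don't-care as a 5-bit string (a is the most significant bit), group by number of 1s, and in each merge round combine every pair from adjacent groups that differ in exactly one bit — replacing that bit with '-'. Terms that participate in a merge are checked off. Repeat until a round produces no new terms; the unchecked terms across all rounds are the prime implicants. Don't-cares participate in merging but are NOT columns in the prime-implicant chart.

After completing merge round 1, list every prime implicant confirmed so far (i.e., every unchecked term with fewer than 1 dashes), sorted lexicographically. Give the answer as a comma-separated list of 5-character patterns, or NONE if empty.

size-2^0 implicants → 00000(✓)  00101(✓)  01011  01101(✓)  01110  10000(✓)  10010(✓)  10100(✓)  10110(✓)  11000(✓)  11010(✓)  11111
size-2^1 implicants → -0000  0-101  1-000(✓)  1-010(✓)  10-00(✓)  10-10(✓)  100-0(✓)  101-0(✓)  110-0(✓)
size-2^2 implicants → 1-0-0  10--0
Unchecked terms (primes): -0000, 0-101, 01011, 01110, 1-0-0, 10--0, 11111

01011, 01110, 11111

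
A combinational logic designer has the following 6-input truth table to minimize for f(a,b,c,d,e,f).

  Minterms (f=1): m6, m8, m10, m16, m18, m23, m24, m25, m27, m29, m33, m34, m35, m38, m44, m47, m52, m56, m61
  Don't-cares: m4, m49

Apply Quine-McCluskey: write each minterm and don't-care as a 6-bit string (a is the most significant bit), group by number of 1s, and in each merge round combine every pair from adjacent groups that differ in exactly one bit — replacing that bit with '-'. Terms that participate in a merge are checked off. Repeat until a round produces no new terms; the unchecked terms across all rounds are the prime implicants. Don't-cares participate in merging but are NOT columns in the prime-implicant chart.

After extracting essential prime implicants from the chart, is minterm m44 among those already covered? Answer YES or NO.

size-2^0 implicants → 000100(✓)  000110(✓)  001000(✓)  001010(✓)  010000(✓)  010010(✓)  010111  011000(✓)  011001(✓)  011011(✓)  011101(✓)  100001(✓)  100010(✓)  100011(✓)  100110(✓)  101100  101111  110001(✓)  110100  111000(✓)  111101(✓)
size-2^1 implicants → -00110  -11000  -11101  0-1000  0001-0  0010-0  01-000  0100-0  011-01  0110-1  01100-  1-0001  100-10  1000-1  10001-
Unchecked terms (primes): -00110, -11000, -11101, 0-1000, 0001-0, 0010-0, 01-000, 0100-0, 010111, 011-01, 0110-1, 01100-, 1-0001, 100-10, 1000-1, 10001-, 101100, 101111, 110100
Minterm coverage:
  m6 ⊆ -00110,0001-0
  m8 ⊆ 0-1000,0010-0
  m10 ⊆ 0010-0 [E]
  m16 ⊆ 01-000,0100-0
  m18 ⊆ 0100-0 [E]
  m23 ⊆ 010111 [E]
  m24 ⊆ -11000,0-1000,01-000,01100-
  m25 ⊆ 011-01,0110-1,01100-
  m27 ⊆ 0110-1 [E]
  m29 ⊆ -11101,011-01
  m33 ⊆ 1-0001,1000-1
  m34 ⊆ 100-10,10001-
  m35 ⊆ 1000-1,10001-
  m38 ⊆ -00110,100-10
  m44 ⊆ 101100 [E]
  m47 ⊆ 101111 [E]
  m52 ⊆ 110100 [E]
  m56 ⊆ -11000 [E]
  m61 ⊆ -11101 [E]
E = {-11000, -11101, 0010-0, 0100-0, 010111, 0110-1, 101100, 101111, 110100}

YES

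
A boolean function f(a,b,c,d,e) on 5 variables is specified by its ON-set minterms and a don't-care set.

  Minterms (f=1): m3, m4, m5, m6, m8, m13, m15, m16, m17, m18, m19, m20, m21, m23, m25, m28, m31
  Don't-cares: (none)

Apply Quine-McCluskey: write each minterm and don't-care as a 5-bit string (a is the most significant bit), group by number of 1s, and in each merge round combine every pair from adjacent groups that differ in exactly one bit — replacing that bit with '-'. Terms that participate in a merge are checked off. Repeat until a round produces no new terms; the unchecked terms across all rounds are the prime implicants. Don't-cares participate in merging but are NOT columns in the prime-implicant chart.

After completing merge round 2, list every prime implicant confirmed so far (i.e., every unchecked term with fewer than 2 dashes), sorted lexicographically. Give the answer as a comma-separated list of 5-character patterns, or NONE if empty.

-0011, -1111, 0-101, 001-0, 01000, 011-1, 1-001, 1-100, 1-111

[col 0] 00011*, 00100*, 00101*, 00110*, 01000, 01101*, 01111*, 10000*, 10001*, 10010*, 10011*, 10100*, 10101*, 10111*, 11001*, 11100*, 11111*
[col 1] -0011, -0100*, -0101*, -1111, 0-101, 001-0, 0010-*, 011-1, 1-001, 1-100, 1-111, 10-00*, 10-01*, 10-11*, 100-0*, 100-1*, 1000-*, 1001-*, 101-1*, 1010-*
[col 2] -010-, 10--1, 10-0-, 100--
Prime implicants: -0011, -010-, -1111, 0-101, 001-0, 01000, 011-1, 1-001, 1-100, 1-111, 10--1, 10-0-, 100--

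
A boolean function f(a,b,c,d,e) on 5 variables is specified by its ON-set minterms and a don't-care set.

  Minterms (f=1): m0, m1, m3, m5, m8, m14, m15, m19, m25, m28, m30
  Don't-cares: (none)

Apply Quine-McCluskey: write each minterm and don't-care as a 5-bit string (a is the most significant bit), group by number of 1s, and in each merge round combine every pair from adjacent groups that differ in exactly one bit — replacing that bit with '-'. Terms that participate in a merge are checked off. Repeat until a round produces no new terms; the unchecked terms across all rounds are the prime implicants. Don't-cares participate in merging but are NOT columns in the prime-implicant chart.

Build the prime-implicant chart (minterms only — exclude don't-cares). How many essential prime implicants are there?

[col 0] 00000*, 00001*, 00011*, 00101*, 01000*, 01110*, 01111*, 10011*, 11001, 11100*, 11110*
[col 1] -0011, -1110, 0-000, 00-01, 000-1, 0000-, 0111-, 111-0
Prime implicants: -0011, -1110, 0-000, 00-01, 000-1, 0000-, 0111-, 11001, 111-0
PI chart (minterm → PIs covering it):
  0 | 0-000,0000-
  1 | 00-01,000-1,0000-
  3 | -0011,000-1
  5 | 00-01  (sole → essential)
  8 | 0-000  (sole → essential)
  14 | -1110,0111-
  15 | 0111-  (sole → essential)
  19 | -0011  (sole → essential)
  25 | 11001  (sole → essential)
  28 | 111-0  (sole → essential)
  30 | -1110,111-0
Essential prime implicants: -0011, 0-000, 00-01, 0111-, 11001, 111-0

6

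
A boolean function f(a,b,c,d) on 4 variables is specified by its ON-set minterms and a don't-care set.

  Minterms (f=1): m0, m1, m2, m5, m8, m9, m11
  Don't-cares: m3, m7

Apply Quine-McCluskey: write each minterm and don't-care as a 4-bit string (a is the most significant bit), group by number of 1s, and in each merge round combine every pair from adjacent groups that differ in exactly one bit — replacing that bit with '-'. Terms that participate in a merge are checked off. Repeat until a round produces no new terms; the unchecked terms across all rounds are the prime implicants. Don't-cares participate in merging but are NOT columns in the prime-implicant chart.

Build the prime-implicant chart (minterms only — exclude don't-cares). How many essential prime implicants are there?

4

size-2^0 implicants → 0000(✓)  0001(✓)  0010(✓)  0011(✓)  0101(✓)  0111(✓)  1000(✓)  1001(✓)  1011(✓)
size-2^1 implicants → -000(✓)  -001(✓)  -011(✓)  0-01(✓)  0-11(✓)  00-0(✓)  00-1(✓)  000-(✓)  001-(✓)  01-1(✓)  10-1(✓)  100-(✓)
size-2^2 implicants → -0-1  -00-  0--1  00--
Unchecked terms (primes): -0-1, -00-, 0--1, 00--
Minterm coverage:
  m0 ⊆ -00-,00--
  m1 ⊆ -0-1,-00-,0--1,00--
  m2 ⊆ 00-- [E]
  m5 ⊆ 0--1 [E]
  m8 ⊆ -00- [E]
  m9 ⊆ -0-1,-00-
  m11 ⊆ -0-1 [E]
E = {-0-1, -00-, 0--1, 00--}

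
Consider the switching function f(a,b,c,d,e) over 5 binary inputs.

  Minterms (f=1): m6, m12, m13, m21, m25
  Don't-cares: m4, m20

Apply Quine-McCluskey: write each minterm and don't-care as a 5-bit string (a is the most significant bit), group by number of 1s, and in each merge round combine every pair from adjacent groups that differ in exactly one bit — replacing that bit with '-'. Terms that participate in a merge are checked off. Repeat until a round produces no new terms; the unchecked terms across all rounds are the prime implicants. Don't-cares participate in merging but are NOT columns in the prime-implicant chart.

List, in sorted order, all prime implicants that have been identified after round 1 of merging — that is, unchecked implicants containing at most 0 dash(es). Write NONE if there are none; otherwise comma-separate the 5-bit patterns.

size-2^0 implicants → 00100(✓)  00110(✓)  01100(✓)  01101(✓)  10100(✓)  10101(✓)  11001
size-2^1 implicants → -0100  0-100  001-0  0110-  1010-
Unchecked terms (primes): -0100, 0-100, 001-0, 0110-, 1010-, 11001

11001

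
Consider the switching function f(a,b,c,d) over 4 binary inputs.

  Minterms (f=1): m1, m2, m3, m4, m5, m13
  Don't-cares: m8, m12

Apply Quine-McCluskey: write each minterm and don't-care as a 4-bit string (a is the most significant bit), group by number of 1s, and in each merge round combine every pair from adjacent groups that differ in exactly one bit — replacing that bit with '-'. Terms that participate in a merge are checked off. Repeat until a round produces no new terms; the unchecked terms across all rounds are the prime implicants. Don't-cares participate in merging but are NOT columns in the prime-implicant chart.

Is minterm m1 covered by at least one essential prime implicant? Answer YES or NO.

size-2^0 implicants → 0001(✓)  0010(✓)  0011(✓)  0100(✓)  0101(✓)  1000(✓)  1100(✓)  1101(✓)
size-2^1 implicants → -100(✓)  -101(✓)  0-01  00-1  001-  010-(✓)  1-00  110-(✓)
size-2^2 implicants → -10-
Unchecked terms (primes): -10-, 0-01, 00-1, 001-, 1-00
Minterm coverage:
  m1 ⊆ 0-01,00-1
  m2 ⊆ 001- [E]
  m3 ⊆ 00-1,001-
  m4 ⊆ -10- [E]
  m5 ⊆ -10-,0-01
  m13 ⊆ -10- [E]
E = {-10-, 001-}

NO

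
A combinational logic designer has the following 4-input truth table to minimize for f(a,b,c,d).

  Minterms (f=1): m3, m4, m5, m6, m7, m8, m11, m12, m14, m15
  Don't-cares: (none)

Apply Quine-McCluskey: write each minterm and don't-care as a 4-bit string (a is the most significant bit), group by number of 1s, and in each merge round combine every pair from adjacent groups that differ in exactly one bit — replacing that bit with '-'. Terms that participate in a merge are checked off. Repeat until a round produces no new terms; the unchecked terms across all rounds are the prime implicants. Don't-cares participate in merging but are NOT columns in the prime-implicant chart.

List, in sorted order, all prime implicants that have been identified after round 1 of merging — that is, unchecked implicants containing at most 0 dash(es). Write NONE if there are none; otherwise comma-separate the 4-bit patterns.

Round 0: 0011✓ 0100✓ 0101✓ 0110✓ 0111✓ 1000✓ 1011✓ 1100✓ 1110✓ 1111✓
Round 1: -011✓ -100✓ -110✓ -111✓ 0-11✓ 01-0✓ 01-1✓ 010-✓ 011-✓ 1-00 1-11✓ 11-0✓ 111-✓
Round 2: --11 -1-0 -11- 01--
PIs = {--11, -1-0, -11-, 01--, 1-00}

NONE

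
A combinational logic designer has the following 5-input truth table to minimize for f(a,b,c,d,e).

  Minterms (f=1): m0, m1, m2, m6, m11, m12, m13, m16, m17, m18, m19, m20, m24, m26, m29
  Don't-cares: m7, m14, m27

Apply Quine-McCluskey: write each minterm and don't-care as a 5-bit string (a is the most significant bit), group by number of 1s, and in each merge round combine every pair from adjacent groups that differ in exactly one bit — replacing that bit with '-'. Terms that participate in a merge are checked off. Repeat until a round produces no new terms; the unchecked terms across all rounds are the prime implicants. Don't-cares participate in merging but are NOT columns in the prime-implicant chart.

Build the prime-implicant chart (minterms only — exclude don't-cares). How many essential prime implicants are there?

5

Round 0: 00000✓ 00001✓ 00010✓ 00110✓ 00111✓ 01011✓ 01100✓ 01101✓ 01110✓ 10000✓ 10001✓ 10010✓ 10011✓ 10100✓ 11000✓ 11010✓ 11011✓ 11101✓
Round 1: -0000✓ -0001✓ -0010✓ -1011 -1101 0-110 00-10 000-0✓ 0000-✓ 0011- 011-0 0110- 1-000✓ 1-010✓ 1-011✓ 10-00 100-0✓ 100-1✓ 1000-✓ 1001-✓ 110-0✓ 1101-✓
Round 2: -00-0 -000- 1-0-0 1-01- 100--
PIs = {-00-0, -000-, -1011, -1101, 0-110, 00-10, 0011-, 011-0, 0110-, 1-0-0, 1-01-, 10-00, 100--}
Coverage chart:
  m0: -00-0,-000-
  m1: -000- ←essential
  m2: -00-0,00-10
  m6: 0-110,00-10,0011-
  m11: -1011 ←essential
  m12: 011-0,0110-
  m13: -1101,0110-
  m16: -00-0,-000-,1-0-0,10-00,100--
  m17: -000-,100--
  m18: -00-0,1-0-0,1-01-,100--
  m19: 1-01-,100--
  m20: 10-00 ←essential
  m24: 1-0-0 ←essential
  m26: 1-0-0,1-01-
  m29: -1101 ←essential
Essential: -000-, -1011, -1101, 1-0-0, 10-00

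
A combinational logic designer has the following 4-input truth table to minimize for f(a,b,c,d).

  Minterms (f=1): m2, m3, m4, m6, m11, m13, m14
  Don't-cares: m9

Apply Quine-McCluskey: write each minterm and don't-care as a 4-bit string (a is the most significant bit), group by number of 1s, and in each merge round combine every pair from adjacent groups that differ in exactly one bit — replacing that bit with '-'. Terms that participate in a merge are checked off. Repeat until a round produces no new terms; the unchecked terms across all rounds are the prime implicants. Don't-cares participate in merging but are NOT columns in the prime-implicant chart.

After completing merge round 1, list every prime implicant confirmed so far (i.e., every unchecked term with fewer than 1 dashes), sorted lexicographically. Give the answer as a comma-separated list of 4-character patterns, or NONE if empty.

NONE

Round 0: 0010✓ 0011✓ 0100✓ 0110✓ 1001✓ 1011✓ 1101✓ 1110✓
Round 1: -011 -110 0-10 001- 01-0 1-01 10-1
PIs = {-011, -110, 0-10, 001-, 01-0, 1-01, 10-1}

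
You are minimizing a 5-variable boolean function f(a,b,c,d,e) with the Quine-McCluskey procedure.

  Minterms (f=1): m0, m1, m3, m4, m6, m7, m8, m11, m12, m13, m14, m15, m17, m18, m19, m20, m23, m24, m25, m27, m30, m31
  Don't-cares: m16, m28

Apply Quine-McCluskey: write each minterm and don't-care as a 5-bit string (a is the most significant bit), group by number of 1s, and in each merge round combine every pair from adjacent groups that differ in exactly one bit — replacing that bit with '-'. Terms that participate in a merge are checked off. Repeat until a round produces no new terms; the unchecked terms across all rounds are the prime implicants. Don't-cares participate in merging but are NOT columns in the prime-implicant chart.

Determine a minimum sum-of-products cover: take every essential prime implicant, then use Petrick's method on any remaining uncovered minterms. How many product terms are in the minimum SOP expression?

[col 0] 00000*, 00001*, 00011*, 00100*, 00110*, 00111*, 01000*, 01011*, 01100*, 01101*, 01110*, 01111*, 10000*, 10001*, 10010*, 10011*, 10100*, 10111*, 11000*, 11001*, 11011*, 11100*, 11110*, 11111*
[col 1] -0000*, -0001*, -0011*, -0100*, -0111*, -1000*, -1011*, -1100*, -1110*, -1111*, 0-000*, 0-011*, 0-100*, 0-110*, 0-111*, 00-00*, 00-11*, 000-1*, 0000-*, 001-0*, 0011-*, 01-00*, 01-11*, 011-0*, 011-1*, 0110-*, 0111-*, 1-000*, 1-001*, 1-011*, 1-100*, 1-111*, 10-00*, 10-11*, 100-0*, 100-1*, 1000-*, 1001-*, 11-00*, 11-11*, 110-1*, 1100-*, 111-0*, 1111-*
[col 2] --000*, --011*, --100*, --111*, -0-00*, -0-11*, -00-1, -000-, -1-00*, -1-11*, -11-0, -111-, 0--00*, 0--11*, 0-1-0, 0-11-, 011--, 1--00*, 1--11*, 1-0-1, 1-00-, 100--
[col 3] ---00, ---11
Prime implicants: ---00, ---11, -00-1, -000-, -11-0, -111-, 0-1-0, 0-11-, 011--, 1-0-1, 1-00-, 100--
PI chart (minterm → PIs covering it):
  0 | ---00,-000-
  1 | -00-1,-000-
  3 | ---11,-00-1
  4 | ---00,0-1-0
  6 | 0-1-0,0-11-
  7 | ---11,0-11-
  8 | ---00  (sole → essential)
  11 | ---11  (sole → essential)
  12 | ---00,-11-0,0-1-0,011--
  13 | 011--  (sole → essential)
  14 | -11-0,-111-,0-1-0,0-11-,011--
  15 | ---11,-111-,0-11-,011--
  17 | -00-1,-000-,1-0-1,1-00-,100--
  18 | 100--  (sole → essential)
  19 | ---11,-00-1,1-0-1,100--
  20 | ---00  (sole → essential)
  23 | ---11  (sole → essential)
  24 | ---00,1-00-
  25 | 1-0-1,1-00-
  27 | ---11,1-0-1
  30 | -11-0,-111-
  31 | ---11,-111-
Essential prime implicants: ---00, ---11, 011--, 100--
Petrick residual → -00-1, -11-0, 0-1-0, 1-0-1
Minimum SOP uses 8 PIs: d'e' + de + b'c'e + bce' + a'ce' + a'bc + ac'e + ab'c'

8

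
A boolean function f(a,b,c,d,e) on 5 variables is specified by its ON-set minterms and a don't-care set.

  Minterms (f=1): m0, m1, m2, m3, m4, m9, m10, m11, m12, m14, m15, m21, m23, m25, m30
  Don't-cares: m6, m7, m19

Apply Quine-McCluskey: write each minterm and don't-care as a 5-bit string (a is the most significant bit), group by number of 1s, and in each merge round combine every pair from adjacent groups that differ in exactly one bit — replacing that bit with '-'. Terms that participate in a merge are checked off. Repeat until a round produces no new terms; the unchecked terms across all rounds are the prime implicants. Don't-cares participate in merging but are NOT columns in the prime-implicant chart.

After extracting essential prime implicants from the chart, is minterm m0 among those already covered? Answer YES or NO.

NO

Round 0: 00000✓ 00001✓ 00010✓ 00011✓ 00100✓ 00110✓ 00111✓ 01001✓ 01010✓ 01011✓ 01100✓ 01110✓ 01111✓ 10011✓ 10101✓ 10111✓ 11001✓ 11110✓
Round 1: -0011✓ -0111✓ -1001 -1110 0-001✓ 0-010✓ 0-011✓ 0-100✓ 0-110✓ 0-111✓ 00-00✓ 00-10✓ 00-11✓ 000-0✓ 000-1✓ 0000-✓ 0001-✓ 001-0✓ 0011-✓ 01-10✓ 01-11✓ 010-1✓ 0101-✓ 011-0✓ 0111-✓ 10-11✓ 101-1
Round 2: -0-11 0--10✓ 0--11✓ 0-0-1 0-01-✓ 0-1-0 0-11-✓ 00--0 00-1-✓ 000-- 01-1-✓
Round 3: 0--1-
PIs = {-0-11, -1001, -1110, 0--1-, 0-0-1, 0-1-0, 00--0, 000--, 101-1}
Coverage chart:
  m0: 00--0,000--
  m1: 0-0-1,000--
  m2: 0--1-,00--0,000--
  m3: -0-11,0--1-,0-0-1,000--
  m4: 0-1-0,00--0
  m9: -1001,0-0-1
  m10: 0--1- ←essential
  m11: 0--1-,0-0-1
  m12: 0-1-0 ←essential
  m14: -1110,0--1-,0-1-0
  m15: 0--1- ←essential
  m21: 101-1 ←essential
  m23: -0-11,101-1
  m25: -1001 ←essential
  m30: -1110 ←essential
Essential: -1001, -1110, 0--1-, 0-1-0, 101-1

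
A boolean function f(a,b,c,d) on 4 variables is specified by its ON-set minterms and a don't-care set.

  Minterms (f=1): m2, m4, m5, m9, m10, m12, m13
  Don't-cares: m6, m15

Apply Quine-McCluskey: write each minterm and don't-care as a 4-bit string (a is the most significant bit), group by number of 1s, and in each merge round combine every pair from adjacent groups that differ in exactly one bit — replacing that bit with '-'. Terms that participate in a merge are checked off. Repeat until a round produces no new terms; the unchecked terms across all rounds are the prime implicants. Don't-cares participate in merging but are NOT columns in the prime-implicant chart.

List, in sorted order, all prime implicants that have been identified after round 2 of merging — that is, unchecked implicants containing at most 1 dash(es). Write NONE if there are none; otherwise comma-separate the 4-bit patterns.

-010, 0-10, 01-0, 1-01, 11-1

size-2^0 implicants → 0010(✓)  0100(✓)  0101(✓)  0110(✓)  1001(✓)  1010(✓)  1100(✓)  1101(✓)  1111(✓)
size-2^1 implicants → -010  -100(✓)  -101(✓)  0-10  01-0  010-(✓)  1-01  11-1  110-(✓)
size-2^2 implicants → -10-
Unchecked terms (primes): -010, -10-, 0-10, 01-0, 1-01, 11-1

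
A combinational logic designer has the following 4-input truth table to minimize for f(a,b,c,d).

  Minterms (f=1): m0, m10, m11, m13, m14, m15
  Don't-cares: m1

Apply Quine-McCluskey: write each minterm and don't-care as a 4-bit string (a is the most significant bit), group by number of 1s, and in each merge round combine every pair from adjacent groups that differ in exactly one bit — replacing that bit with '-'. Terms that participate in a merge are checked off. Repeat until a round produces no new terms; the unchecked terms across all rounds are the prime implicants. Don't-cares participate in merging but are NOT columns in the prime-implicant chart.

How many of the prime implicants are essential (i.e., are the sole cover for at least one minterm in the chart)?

size-2^0 implicants → 0000(✓)  0001(✓)  1010(✓)  1011(✓)  1101(✓)  1110(✓)  1111(✓)
size-2^1 implicants → 000-  1-10(✓)  1-11(✓)  101-(✓)  11-1  111-(✓)
size-2^2 implicants → 1-1-
Unchecked terms (primes): 000-, 1-1-, 11-1
Minterm coverage:
  m0 ⊆ 000- [E]
  m10 ⊆ 1-1- [E]
  m11 ⊆ 1-1- [E]
  m13 ⊆ 11-1 [E]
  m14 ⊆ 1-1- [E]
  m15 ⊆ 1-1-,11-1
E = {000-, 1-1-, 11-1}

3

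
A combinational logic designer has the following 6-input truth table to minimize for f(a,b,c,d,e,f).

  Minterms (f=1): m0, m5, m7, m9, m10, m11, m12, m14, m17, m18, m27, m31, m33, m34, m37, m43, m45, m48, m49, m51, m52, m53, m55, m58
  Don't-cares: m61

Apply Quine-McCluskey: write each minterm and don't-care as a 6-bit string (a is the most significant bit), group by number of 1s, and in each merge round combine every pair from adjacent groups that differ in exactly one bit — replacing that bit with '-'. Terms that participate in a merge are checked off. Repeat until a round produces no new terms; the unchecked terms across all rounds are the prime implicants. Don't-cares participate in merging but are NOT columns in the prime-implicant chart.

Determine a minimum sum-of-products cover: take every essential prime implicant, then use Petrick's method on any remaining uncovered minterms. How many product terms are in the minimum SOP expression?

15

[col 0] 000000, 000101*, 000111*, 001001*, 001010*, 001011*, 001100*, 001110*, 010001*, 010010, 011011*, 011111*, 100001*, 100010, 100101*, 101011*, 101101*, 110000*, 110001*, 110011*, 110100*, 110101*, 110111*, 111010, 111101*
[col 1] -00101, -01011, -10001, 0-1011, 0001-1, 001-10, 0010-1, 00101-, 0011-0, 011-11, 1-0001*, 1-0101*, 1-1101*, 10-101*, 100-01*, 11-101*, 110-00*, 110-01*, 110-11*, 1100-1*, 11000-*, 1101-1*, 11010-*
[col 2] 1--101, 1-0-01, 110--1, 110-0-
Prime implicants: -00101, -01011, -10001, 0-1011, 000000, 0001-1, 001-10, 0010-1, 00101-, 0011-0, 010010, 011-11, 1--101, 1-0-01, 100010, 110--1, 110-0-, 111010
PI chart (minterm → PIs covering it):
  0 | 000000  (sole → essential)
  5 | -00101,0001-1
  7 | 0001-1  (sole → essential)
  9 | 0010-1  (sole → essential)
  10 | 001-10,00101-
  11 | -01011,0-1011,0010-1,00101-
  12 | 0011-0  (sole → essential)
  14 | 001-10,0011-0
  17 | -10001  (sole → essential)
  18 | 010010  (sole → essential)
  27 | 0-1011,011-11
  31 | 011-11  (sole → essential)
  33 | 1-0-01  (sole → essential)
  34 | 100010  (sole → essential)
  37 | -00101,1--101,1-0-01
  43 | -01011  (sole → essential)
  45 | 1--101  (sole → essential)
  48 | 110-0-  (sole → essential)
  49 | -10001,1-0-01,110--1,110-0-
  51 | 110--1  (sole → essential)
  52 | 110-0-  (sole → essential)
  53 | 1--101,1-0-01,110--1,110-0-
  55 | 110--1  (sole → essential)
  58 | 111010  (sole → essential)
Essential prime implicants: -01011, -10001, 000000, 0001-1, 0010-1, 0011-0, 010010, 011-11, 1--101, 1-0-01, 100010, 110--1, 110-0-, 111010
Petrick residual → 001-10
Minimum SOP uses 15 PIs: b'cd'ef + bc'd'e'f + a'b'c'd'e'f' + a'b'c'df + a'b'cef' + a'b'cd'f + a'b'cdf' + a'bc'd'ef' + a'bcef + ade'f + ac'e'f + ab'c'd'ef' + abc'f + abc'e' + abcd'ef'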